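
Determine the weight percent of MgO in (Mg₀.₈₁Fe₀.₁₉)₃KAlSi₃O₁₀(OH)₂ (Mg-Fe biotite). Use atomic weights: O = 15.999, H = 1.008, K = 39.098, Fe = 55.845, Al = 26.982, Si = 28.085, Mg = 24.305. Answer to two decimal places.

Molar mass of (Mg₀.₈₁Fe₀.₁₉)₃KAlSi₃O₁₀(OH)₂ = 2.43·24.305 + 0.57·55.845 + 1·39.098 + 1·26.982 + 3·28.085 + 12·15.999 + 2·1.008 = 435.232 g/mol.
Each formula unit contains 2.43 Mg, equivalent to 2.43/1 = 2.4300 mol MgO.
M(MgO) = 1×24.305 + 1×15.999 = 40.304 g/mol.
Mass of MgO per formula unit = 2.4300 × 40.304 = 97.939 g.
MgO wt% = 97.939 / 435.232 × 100 = 22.50%.

22.50 wt%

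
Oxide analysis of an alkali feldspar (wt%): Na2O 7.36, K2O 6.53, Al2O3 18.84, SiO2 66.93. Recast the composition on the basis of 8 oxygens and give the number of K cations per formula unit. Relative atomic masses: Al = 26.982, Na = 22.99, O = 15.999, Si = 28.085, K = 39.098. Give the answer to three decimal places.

0.373 K apfu

Na2O (M=61.979): mol = 0.11875; Na = 0.23750, O = 0.11875.
K2O (M=94.195): mol = 0.06932; K = 0.13864, O = 0.06932.
Al2O3 (M=101.961): mol = 0.18478; Al = 0.36956, O = 0.55434.
SiO2 (M=60.083): mol = 1.11396; Si = 1.11396, O = 2.22792.
ΣO = 2.97033; factor = 8/ΣO = 2.69330.
K apfu = 0.13864 × 2.69330 = 0.373.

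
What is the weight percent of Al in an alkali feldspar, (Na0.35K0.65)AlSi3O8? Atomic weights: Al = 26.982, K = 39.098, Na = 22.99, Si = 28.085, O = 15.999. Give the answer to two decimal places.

Formula mass = 0.35*22.99 + 0.65*39.098 + 1*26.982 + 3*28.085 + 8*15.999 = 272.689 g/mol, of which 26.982 g is Al.
So Al makes up 26.982/272.689 = 0.0989 of the mass, i.e. 9.89%.

9.89 weight percent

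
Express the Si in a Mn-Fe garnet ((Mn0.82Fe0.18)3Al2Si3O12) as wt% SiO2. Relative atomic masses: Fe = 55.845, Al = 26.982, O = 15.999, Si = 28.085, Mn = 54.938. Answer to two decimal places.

Molar mass of (Mn0.82Fe0.18)3Al2Si3O12 = 2.46·54.938 + 0.54·55.845 + 2·26.982 + 3·28.085 + 12·15.999 = 495.511 g/mol.
Each formula unit contains 3 Si, equivalent to 3/1 = 3.0000 mol SiO2.
M(SiO2) = 1×28.085 + 2×15.999 = 60.083 g/mol.
Mass of SiO2 per formula unit = 3.0000 × 60.083 = 180.249 g.
SiO2 wt% = 180.249 / 495.511 × 100 = 36.38%.

36.38 wt%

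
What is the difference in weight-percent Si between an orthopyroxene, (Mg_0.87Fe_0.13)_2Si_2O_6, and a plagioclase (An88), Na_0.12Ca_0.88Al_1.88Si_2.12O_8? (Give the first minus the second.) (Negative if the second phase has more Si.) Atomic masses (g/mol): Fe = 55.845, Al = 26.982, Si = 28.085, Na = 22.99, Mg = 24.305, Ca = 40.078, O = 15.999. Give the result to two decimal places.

M((Mg_0.87Fe_0.13)_2Si_2O_6) = 208.974 g/mol, so wt% Si = 56.170/208.974 × 100 = 26.88%.
M(Na_0.12Ca_0.88Al_1.88Si_2.12O_8) = 276.286 g/mol, so wt% Si = 59.540/276.286 × 100 = 21.55%.
26.88 − 21.55 = 5.33 pp.

5.33 percentage points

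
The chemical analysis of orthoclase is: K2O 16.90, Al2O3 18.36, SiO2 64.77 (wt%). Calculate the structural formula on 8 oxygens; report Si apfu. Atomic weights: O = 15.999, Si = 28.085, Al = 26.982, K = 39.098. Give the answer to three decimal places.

2.999 Si apfu

K2O: 16.90/94.195 = 0.17942 mol → 0.35884 mol K, 0.17942 mol O.
Al2O3: 18.36/101.961 = 0.18007 mol → 0.36014 mol Al, 0.54021 mol O.
SiO2: 64.77/60.083 = 1.07801 mol → 1.07801 mol Si, 2.15602 mol O.
Total oxygen = 2.87565 mol. Normalization factor = 8/2.87565 = 2.78198.
Si per 8 O = 1.07801 × 2.78198 = 2.999.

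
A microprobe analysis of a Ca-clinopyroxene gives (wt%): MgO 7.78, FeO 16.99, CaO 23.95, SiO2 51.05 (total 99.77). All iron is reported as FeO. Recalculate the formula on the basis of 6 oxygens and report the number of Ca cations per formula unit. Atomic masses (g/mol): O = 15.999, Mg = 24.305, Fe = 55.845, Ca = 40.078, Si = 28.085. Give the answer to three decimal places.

1.003 Ca apfu

7.78 wt% MgO ÷ 40.304 g/mol = 0.19303 mol, giving 0.19303 Mg and 0.19303 O.
16.99 wt% FeO ÷ 71.844 g/mol = 0.23648 mol, giving 0.23648 Fe and 0.23648 O.
23.95 wt% CaO ÷ 56.077 g/mol = 0.42709 mol, giving 0.42709 Ca and 0.42709 O.
51.05 wt% SiO2 ÷ 60.083 g/mol = 0.84966 mol, giving 0.84966 Si and 1.69932 O.
Oxygen sums to 2.55592; scaling by 6/2.55592 = 2.34749 puts the formula on 6 O.
Ca: 0.42709 × 2.34749 = 1.003 atoms per formula unit.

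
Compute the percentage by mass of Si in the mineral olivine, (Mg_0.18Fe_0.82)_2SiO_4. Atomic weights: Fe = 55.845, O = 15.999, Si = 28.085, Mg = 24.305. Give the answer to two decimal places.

14.60 weight percent

M((Mg_0.18Fe_0.82)_2SiO_4) = 192.417 g/mol.
Si contributes 1 × 28.085 = 28.085 g per mole.
28.085/192.417 = 0.1460 → 14.60%.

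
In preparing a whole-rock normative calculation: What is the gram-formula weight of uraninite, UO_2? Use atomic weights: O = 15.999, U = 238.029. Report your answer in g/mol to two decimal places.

U: 1 × 238.029 = 238.0290
O: 2 × 15.999 = 31.9980
Summing the contributions gives the formula mass.

270.03 g/mol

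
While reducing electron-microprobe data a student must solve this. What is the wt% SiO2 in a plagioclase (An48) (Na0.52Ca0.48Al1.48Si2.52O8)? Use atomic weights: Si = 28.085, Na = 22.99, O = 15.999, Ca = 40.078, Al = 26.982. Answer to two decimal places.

Formula mass = 269.892 g/mol.
2.52 Si → 2.5200 mol SiO2 per formula unit; M(SiO2) = 60.083, so SiO2 mass = 151.409 g.
151.409/269.892 × 100 = 56.10 wt%.

56.10 wt%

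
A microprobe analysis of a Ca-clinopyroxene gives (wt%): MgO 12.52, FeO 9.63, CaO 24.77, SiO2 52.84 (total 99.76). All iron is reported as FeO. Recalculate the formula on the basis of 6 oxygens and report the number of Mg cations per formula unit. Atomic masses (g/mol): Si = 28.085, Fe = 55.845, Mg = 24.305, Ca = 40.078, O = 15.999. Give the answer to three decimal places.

MgO (M=40.304): mol = 0.31064; Mg = 0.31064, O = 0.31064.
FeO (M=71.844): mol = 0.13404; Fe = 0.13404, O = 0.13404.
CaO (M=56.077): mol = 0.44171; Ca = 0.44171, O = 0.44171.
SiO2 (M=60.083): mol = 0.87945; Si = 0.87945, O = 1.75890.
ΣO = 2.64529; factor = 6/ΣO = 2.26818.
Mg apfu = 0.31064 × 2.26818 = 0.705.

0.705 Mg apfu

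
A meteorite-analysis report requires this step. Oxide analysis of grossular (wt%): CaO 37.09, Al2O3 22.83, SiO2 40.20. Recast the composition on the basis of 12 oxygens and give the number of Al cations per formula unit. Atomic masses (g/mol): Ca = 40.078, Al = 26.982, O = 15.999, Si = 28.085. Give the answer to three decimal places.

2.012 Al apfu

CaO: 37.09/56.077 = 0.66141 mol → 0.66141 mol Ca, 0.66141 mol O.
Al2O3: 22.83/101.961 = 0.22391 mol → 0.44782 mol Al, 0.67173 mol O.
SiO2: 40.20/60.083 = 0.66907 mol → 0.66907 mol Si, 1.33814 mol O.
Total oxygen = 2.67128 mol. Normalization factor = 12/2.67128 = 4.49223.
Al per 12 O = 0.44782 × 4.49223 = 2.012.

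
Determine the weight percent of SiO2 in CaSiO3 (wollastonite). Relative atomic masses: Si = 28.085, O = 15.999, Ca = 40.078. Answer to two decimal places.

Formula mass = 116.160 g/mol.
1 Si → 1.0000 mol SiO2 per formula unit; M(SiO2) = 60.083, so SiO2 mass = 60.083 g.
60.083/116.160 × 100 = 51.72 wt%.

51.72 wt%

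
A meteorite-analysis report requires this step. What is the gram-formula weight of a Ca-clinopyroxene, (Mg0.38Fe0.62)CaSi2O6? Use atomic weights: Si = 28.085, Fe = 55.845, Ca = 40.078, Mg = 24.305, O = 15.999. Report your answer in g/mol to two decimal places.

236.10 g/mol

M = 0.38·24.305 + 0.62·55.845 + 1·40.078 + 2·28.085 + 6·15.999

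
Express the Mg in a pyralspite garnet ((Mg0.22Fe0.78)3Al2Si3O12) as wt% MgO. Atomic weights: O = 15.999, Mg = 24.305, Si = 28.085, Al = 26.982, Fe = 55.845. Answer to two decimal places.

Formula mass = 476.926 g/mol.
0.66 Mg → 0.6600 mol MgO per formula unit; M(MgO) = 40.304, so MgO mass = 26.601 g.
26.601/476.926 × 100 = 5.58 wt%.

5.58 wt%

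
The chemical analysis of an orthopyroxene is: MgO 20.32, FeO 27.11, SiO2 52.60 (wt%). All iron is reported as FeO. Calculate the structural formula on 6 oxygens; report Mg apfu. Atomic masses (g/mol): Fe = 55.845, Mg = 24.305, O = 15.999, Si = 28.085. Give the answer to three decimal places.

1.149 Mg apfu

MgO (M=40.304): mol = 0.50417; Mg = 0.50417, O = 0.50417.
FeO (M=71.844): mol = 0.37735; Fe = 0.37735, O = 0.37735.
SiO2 (M=60.083): mol = 0.87546; Si = 0.87546, O = 1.75092.
ΣO = 2.63244; factor = 6/ΣO = 2.27925.
Mg apfu = 0.50417 × 2.27925 = 1.149.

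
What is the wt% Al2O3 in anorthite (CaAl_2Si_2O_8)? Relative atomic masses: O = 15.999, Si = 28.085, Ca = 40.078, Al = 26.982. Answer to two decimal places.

M(CaAl_2Si_2O_8) = 278.204 g/mol; M(Al2O3) = 101.961 g/mol.
Moles Al2O3 per formula unit = 2 Al ÷ 2 = 1.0000.
Al2O3 fraction = (1.0000 × 101.961) / 278.204 = 101.961/278.204 = 0.3665.

36.65 wt%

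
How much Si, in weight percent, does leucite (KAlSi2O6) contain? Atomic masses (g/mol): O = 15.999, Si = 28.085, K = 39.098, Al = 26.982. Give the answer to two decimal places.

Formula mass = 1·39.098 + 1·26.982 + 2·28.085 + 6·15.999 = 218.244 g/mol, of which 56.170 g is Si.
So Si makes up 56.170/218.244 = 0.2574 of the mass, i.e. 25.74%.

25.74 weight percent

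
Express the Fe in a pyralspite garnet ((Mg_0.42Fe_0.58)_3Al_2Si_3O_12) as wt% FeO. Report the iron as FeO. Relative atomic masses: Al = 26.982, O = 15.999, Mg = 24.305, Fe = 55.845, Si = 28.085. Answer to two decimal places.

Formula mass = 458.002 g/mol.
1.74 Fe → 1.7400 mol FeO per formula unit; M(FeO) = 71.844, so FeO mass = 125.009 g.
125.009/458.002 × 100 = 27.29 wt%.

27.29 wt%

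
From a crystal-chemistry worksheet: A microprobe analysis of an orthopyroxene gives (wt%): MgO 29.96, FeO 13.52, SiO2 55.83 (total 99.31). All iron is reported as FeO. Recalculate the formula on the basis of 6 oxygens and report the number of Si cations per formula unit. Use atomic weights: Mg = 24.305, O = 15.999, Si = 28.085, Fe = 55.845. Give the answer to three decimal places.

1.998 Si apfu

29.96 wt% MgO ÷ 40.304 g/mol = 0.74335 mol, giving 0.74335 Mg and 0.74335 O.
13.52 wt% FeO ÷ 71.844 g/mol = 0.18819 mol, giving 0.18819 Fe and 0.18819 O.
55.83 wt% SiO2 ÷ 60.083 g/mol = 0.92921 mol, giving 0.92921 Si and 1.85842 O.
Oxygen sums to 2.78996; scaling by 6/2.78996 = 2.15057 puts the formula on 6 O.
Si: 0.92921 × 2.15057 = 1.998 atoms per formula unit.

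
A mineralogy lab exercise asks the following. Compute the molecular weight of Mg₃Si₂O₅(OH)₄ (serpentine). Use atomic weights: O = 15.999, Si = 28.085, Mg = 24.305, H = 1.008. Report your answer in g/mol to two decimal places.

M = 3×24.305 + 2×28.085 + 9×15.999 + 4×1.008

277.11 g/mol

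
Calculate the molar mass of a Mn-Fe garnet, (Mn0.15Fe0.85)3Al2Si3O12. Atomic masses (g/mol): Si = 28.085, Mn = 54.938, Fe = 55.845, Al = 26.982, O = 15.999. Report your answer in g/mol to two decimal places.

497.33 g/mol

The formula mass is the sum 0.45×54.938 + 2.55×55.845 + 2×26.982 + 3×28.085 + 12×15.999.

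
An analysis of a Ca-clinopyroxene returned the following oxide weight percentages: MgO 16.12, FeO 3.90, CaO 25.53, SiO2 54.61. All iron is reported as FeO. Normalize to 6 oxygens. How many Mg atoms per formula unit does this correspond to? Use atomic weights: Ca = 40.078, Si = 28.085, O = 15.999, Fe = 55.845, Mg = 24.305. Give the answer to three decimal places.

0.880 Mg apfu

MgO: 16.12/40.304 = 0.39996 mol → 0.39996 mol Mg, 0.39996 mol O.
FeO: 3.90/71.844 = 0.05428 mol → 0.05428 mol Fe, 0.05428 mol O.
CaO: 25.53/56.077 = 0.45527 mol → 0.45527 mol Ca, 0.45527 mol O.
SiO2: 54.61/60.083 = 0.90891 mol → 0.90891 mol Si, 1.81782 mol O.
Total oxygen = 2.72733 mol. Normalization factor = 6/2.72733 = 2.19995.
Mg per 6 O = 0.39996 × 2.19995 = 0.880.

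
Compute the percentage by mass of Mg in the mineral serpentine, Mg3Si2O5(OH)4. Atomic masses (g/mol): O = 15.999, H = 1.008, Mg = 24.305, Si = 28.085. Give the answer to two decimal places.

26.31 weight percent

Formula mass = 3·24.305 + 2·28.085 + 9·15.999 + 4·1.008 = 277.108 g/mol, of which 72.915 g is Mg.
So Mg makes up 72.915/277.108 = 0.2631 of the mass, i.e. 26.31%.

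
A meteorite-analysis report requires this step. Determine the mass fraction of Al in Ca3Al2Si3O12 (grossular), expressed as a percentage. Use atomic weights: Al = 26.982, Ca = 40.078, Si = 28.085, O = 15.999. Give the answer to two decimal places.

M(Ca3Al2Si3O12) = 450.441 g/mol.
Al contributes 2 × 26.982 = 53.964 g per mole.
53.964/450.441 = 0.1198 → 11.98%.

11.98 mass %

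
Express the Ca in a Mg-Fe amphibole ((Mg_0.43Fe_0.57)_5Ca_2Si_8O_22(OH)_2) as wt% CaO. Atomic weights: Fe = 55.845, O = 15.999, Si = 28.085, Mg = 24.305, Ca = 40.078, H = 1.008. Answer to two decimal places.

12.43 wt%

Molar mass of (Mg_0.43Fe_0.57)_5Ca_2Si_8O_22(OH)_2 = 2.15*24.305 + 2.85*55.845 + 2*40.078 + 8*28.085 + 24*15.999 + 2*1.008 = 902.242 g/mol.
Each formula unit contains 2 Ca, equivalent to 2/1 = 2.0000 mol CaO.
M(CaO) = 1×40.078 + 1×15.999 = 56.077 g/mol.
Mass of CaO per formula unit = 2.0000 × 56.077 = 112.154 g.
CaO wt% = 112.154 / 902.242 × 100 = 12.43%.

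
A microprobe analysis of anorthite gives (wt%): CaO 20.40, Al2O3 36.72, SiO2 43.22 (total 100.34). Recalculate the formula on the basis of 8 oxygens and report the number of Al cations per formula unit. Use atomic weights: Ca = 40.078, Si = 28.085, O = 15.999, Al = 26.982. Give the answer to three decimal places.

CaO: 20.40/56.077 = 0.36379 mol → 0.36379 mol Ca, 0.36379 mol O.
Al2O3: 36.72/101.961 = 0.36014 mol → 0.72028 mol Al, 1.08042 mol O.
SiO2: 43.22/60.083 = 0.71934 mol → 0.71934 mol Si, 1.43868 mol O.
Total oxygen = 2.88289 mol. Normalization factor = 8/2.88289 = 2.77499.
Al per 8 O = 0.72028 × 2.77499 = 1.999.

1.999 Al apfu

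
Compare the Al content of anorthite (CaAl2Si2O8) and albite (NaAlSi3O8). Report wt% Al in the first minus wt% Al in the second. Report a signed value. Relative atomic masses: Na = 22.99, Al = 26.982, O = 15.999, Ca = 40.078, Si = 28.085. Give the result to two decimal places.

First mineral: 53.964 g Al in 278.204 g formula = 19.40 wt% Al.
Second mineral: 26.982 g Al in 262.219 g formula = 10.29 wt% Al.
19.40% − 10.29% gives a difference of 9.11 percentage points.

9.11 percentage points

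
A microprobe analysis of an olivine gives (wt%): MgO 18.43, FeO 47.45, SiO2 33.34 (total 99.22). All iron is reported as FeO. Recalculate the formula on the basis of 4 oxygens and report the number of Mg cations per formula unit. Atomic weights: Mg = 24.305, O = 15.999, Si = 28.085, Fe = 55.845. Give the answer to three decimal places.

MgO: 18.43/40.304 = 0.45727 mol → 0.45727 mol Mg, 0.45727 mol O.
FeO: 47.45/71.844 = 0.66046 mol → 0.66046 mol Fe, 0.66046 mol O.
SiO2: 33.34/60.083 = 0.55490 mol → 0.55490 mol Si, 1.10980 mol O.
Total oxygen = 2.22753 mol. Normalization factor = 4/2.22753 = 1.79571.
Mg per 4 O = 0.45727 × 1.79571 = 0.821.

0.821 Mg apfu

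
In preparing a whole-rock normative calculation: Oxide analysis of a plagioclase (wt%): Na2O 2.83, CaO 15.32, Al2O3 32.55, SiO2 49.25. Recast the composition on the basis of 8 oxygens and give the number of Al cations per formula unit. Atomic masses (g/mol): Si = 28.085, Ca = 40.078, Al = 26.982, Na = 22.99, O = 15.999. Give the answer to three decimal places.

1.752 Al apfu

Na2O (M=61.979): mol = 0.04566; Na = 0.09132, O = 0.04566.
CaO (M=56.077): mol = 0.27320; Ca = 0.27320, O = 0.27320.
Al2O3 (M=101.961): mol = 0.31924; Al = 0.63848, O = 0.95772.
SiO2 (M=60.083): mol = 0.81970; Si = 0.81970, O = 1.63940.
ΣO = 2.91598; factor = 8/ΣO = 2.74350.
Al apfu = 0.63848 × 2.74350 = 1.752.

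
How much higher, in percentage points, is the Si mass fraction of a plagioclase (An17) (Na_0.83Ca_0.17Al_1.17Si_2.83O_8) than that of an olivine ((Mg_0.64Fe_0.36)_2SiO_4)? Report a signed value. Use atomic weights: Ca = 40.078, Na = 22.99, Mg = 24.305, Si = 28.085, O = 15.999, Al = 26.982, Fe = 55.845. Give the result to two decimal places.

First mineral: 79.481 g Si in 264.936 g formula = 30.00 wt% Si.
Second mineral: 28.085 g Si in 163.400 g formula = 17.19 wt% Si.
30.00% − 17.19% gives a difference of 12.81 percentage points.

12.81 percentage points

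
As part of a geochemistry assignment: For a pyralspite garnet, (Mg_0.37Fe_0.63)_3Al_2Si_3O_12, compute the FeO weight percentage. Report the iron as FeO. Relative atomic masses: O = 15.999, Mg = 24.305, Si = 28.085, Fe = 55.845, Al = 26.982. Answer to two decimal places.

29.34 wt%

M((Mg_0.37Fe_0.63)_3Al_2Si_3O_12) = 462.733 g/mol; M(FeO) = 71.844 g/mol.
Moles FeO per formula unit = 1.89 Fe ÷ 1 = 1.8900.
FeO fraction = (1.8900 × 71.844) / 462.733 = 135.785/462.733 = 0.2934.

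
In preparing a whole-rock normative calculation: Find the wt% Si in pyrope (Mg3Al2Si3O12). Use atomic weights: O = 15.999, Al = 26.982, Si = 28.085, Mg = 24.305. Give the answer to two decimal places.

20.90 mass %

Molar mass of Mg3Al2Si3O12: 3·24.305 + 2·26.982 + 3·28.085 + 12·15.999 = 403.122 g/mol.
Mass of Si per formula unit: 3 × 28.085 = 84.255 g.
Weight fraction Si = 84.255 / 403.122 = 0.2090.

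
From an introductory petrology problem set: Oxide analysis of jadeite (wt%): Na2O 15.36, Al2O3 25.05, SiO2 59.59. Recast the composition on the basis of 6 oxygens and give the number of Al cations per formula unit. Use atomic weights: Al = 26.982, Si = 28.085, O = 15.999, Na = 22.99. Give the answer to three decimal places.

0.993 Al apfu

Na2O: 15.36/61.979 = 0.24783 mol → 0.49566 mol Na, 0.24783 mol O.
Al2O3: 25.05/101.961 = 0.24568 mol → 0.49136 mol Al, 0.73704 mol O.
SiO2: 59.59/60.083 = 0.99179 mol → 0.99179 mol Si, 1.98358 mol O.
Total oxygen = 2.96845 mol. Normalization factor = 6/2.96845 = 2.02126.
Al per 6 O = 0.49136 × 2.02126 = 0.993.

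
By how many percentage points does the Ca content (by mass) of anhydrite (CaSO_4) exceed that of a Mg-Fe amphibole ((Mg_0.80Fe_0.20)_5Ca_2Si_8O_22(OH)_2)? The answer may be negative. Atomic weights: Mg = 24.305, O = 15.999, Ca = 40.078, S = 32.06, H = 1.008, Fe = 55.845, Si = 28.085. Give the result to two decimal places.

Ca in CaSO_4: molar mass 136.134 g/mol; 1×40.078 = 40.078 g → 29.44 wt%.
Ca in (Mg_0.80Fe_0.20)_5Ca_2Si_8O_22(OH)_2: molar mass 843.893 g/mol; 2×40.078 = 80.156 g → 9.50 wt%.
Difference = 29.44 − 9.50 = 19.94 percentage points.

19.94 percentage points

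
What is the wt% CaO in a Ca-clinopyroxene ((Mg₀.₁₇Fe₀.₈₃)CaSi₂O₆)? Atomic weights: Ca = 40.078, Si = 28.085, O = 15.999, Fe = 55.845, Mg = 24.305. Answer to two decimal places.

M((Mg₀.₁₇Fe₀.₈₃)CaSi₂O₆) = 242.725 g/mol; M(CaO) = 56.077 g/mol.
Moles CaO per formula unit = 1 Ca ÷ 1 = 1.0000.
CaO fraction = (1.0000 × 56.077) / 242.725 = 56.077/242.725 = 0.2310.

23.10 wt%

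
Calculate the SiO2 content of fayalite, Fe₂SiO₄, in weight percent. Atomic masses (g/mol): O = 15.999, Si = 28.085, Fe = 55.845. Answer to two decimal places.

M(Fe₂SiO₄) = 203.771 g/mol; M(SiO2) = 60.083 g/mol.
Moles SiO2 per formula unit = 1 Si ÷ 1 = 1.0000.
SiO2 fraction = (1.0000 × 60.083) / 203.771 = 60.083/203.771 = 0.2949.

29.49 wt%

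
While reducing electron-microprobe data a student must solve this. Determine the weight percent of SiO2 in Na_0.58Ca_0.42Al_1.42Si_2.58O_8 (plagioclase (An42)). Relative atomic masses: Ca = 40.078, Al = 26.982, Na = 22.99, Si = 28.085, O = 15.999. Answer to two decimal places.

M(Na_0.58Ca_0.42Al_1.42Si_2.58O_8) = 268.933 g/mol; M(SiO2) = 60.083 g/mol.
Moles SiO2 per formula unit = 2.58 Si ÷ 1 = 2.5800.
SiO2 fraction = (2.5800 × 60.083) / 268.933 = 155.014/268.933 = 0.5764.

57.64 wt%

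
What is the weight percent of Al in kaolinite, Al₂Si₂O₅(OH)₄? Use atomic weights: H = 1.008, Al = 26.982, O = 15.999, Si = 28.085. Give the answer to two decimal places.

20.90 mass %

Formula mass = 2·26.982 + 2·28.085 + 9·15.999 + 4·1.008 = 258.157 g/mol, of which 53.964 g is Al.
So Al makes up 53.964/258.157 = 0.2090 of the mass, i.e. 20.90%.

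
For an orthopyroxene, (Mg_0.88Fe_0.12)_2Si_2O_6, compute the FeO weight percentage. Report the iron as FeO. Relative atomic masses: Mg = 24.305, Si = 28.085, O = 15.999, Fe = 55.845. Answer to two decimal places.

8.28 wt%

M((Mg_0.88Fe_0.12)_2Si_2O_6) = 208.344 g/mol; M(FeO) = 71.844 g/mol.
Moles FeO per formula unit = 0.24 Fe ÷ 1 = 0.2400.
FeO fraction = (0.2400 × 71.844) / 208.344 = 17.243/208.344 = 0.0828.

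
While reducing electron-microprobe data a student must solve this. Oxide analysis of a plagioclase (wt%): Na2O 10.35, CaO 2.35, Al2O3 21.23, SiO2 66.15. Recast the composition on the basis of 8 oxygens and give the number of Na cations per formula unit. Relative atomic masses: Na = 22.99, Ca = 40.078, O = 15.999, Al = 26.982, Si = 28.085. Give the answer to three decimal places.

0.880 Na apfu

Na2O: 10.35/61.979 = 0.16699 mol → 0.33398 mol Na, 0.16699 mol O.
CaO: 2.35/56.077 = 0.04191 mol → 0.04191 mol Ca, 0.04191 mol O.
Al2O3: 21.23/101.961 = 0.20822 mol → 0.41644 mol Al, 0.62466 mol O.
SiO2: 66.15/60.083 = 1.10098 mol → 1.10098 mol Si, 2.20196 mol O.
Total oxygen = 3.03552 mol. Normalization factor = 8/3.03552 = 2.63546.
Na per 8 O = 0.33398 × 2.63546 = 0.880.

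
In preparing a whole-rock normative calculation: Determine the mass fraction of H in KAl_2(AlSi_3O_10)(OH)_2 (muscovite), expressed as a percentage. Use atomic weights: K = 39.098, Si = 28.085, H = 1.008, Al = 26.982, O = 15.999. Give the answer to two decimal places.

Formula mass = 1·39.098 + 3·26.982 + 3·28.085 + 12·15.999 + 2·1.008 = 398.303 g/mol, of which 2.016 g is H.
So H makes up 2.016/398.303 = 0.0051 of the mass, i.e. 0.51%.

0.51 weight percent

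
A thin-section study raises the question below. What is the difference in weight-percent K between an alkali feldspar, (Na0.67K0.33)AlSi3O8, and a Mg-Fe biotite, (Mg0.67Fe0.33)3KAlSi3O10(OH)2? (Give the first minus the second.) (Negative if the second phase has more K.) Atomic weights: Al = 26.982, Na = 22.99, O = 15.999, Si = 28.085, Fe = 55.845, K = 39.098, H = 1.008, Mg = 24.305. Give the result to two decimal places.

K in (Na0.67K0.33)AlSi3O8: molar mass 267.535 g/mol; 0.33×39.098 = 12.902 g → 4.82 wt%.
K in (Mg0.67Fe0.33)3KAlSi3O10(OH)2: molar mass 448.479 g/mol; 1×39.098 = 39.098 g → 8.72 wt%.
Difference = 4.82 − 8.72 = -3.90 percentage points.

-3.90 percentage points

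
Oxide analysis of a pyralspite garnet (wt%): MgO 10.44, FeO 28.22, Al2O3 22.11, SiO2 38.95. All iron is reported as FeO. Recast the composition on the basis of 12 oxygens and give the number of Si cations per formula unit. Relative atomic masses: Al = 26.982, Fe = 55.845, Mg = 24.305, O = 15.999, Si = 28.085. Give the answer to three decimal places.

MgO (M=40.304): mol = 0.25903; Mg = 0.25903, O = 0.25903.
FeO (M=71.844): mol = 0.39280; Fe = 0.39280, O = 0.39280.
Al2O3 (M=101.961): mol = 0.21685; Al = 0.43370, O = 0.65055.
SiO2 (M=60.083): mol = 0.64827; Si = 0.64827, O = 1.29654.
ΣO = 2.59892; factor = 12/ΣO = 4.61730.
Si apfu = 0.64827 × 4.61730 = 2.993.

2.993 Si apfu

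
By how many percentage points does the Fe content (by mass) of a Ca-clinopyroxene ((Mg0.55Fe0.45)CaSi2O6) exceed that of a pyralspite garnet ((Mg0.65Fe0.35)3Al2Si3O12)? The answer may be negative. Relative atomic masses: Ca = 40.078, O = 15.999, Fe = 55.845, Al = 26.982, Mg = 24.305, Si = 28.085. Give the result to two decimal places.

-2.55 percentage points

M((Mg0.55Fe0.45)CaSi2O6) = 230.740 g/mol, so wt% Fe = 25.130/230.740 × 100 = 10.89%.
M((Mg0.65Fe0.35)3Al2Si3O12) = 436.239 g/mol, so wt% Fe = 58.637/436.239 × 100 = 13.44%.
10.89 − 13.44 = -2.55 pp.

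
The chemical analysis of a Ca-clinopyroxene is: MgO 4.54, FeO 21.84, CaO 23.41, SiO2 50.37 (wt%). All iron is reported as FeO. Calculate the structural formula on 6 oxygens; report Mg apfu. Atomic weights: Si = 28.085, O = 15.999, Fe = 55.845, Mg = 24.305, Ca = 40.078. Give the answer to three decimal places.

0.269 Mg apfu

MgO: 4.54/40.304 = 0.11264 mol → 0.11264 mol Mg, 0.11264 mol O.
FeO: 21.84/71.844 = 0.30399 mol → 0.30399 mol Fe, 0.30399 mol O.
CaO: 23.41/56.077 = 0.41746 mol → 0.41746 mol Ca, 0.41746 mol O.
SiO2: 50.37/60.083 = 0.83834 mol → 0.83834 mol Si, 1.67668 mol O.
Total oxygen = 2.51077 mol. Normalization factor = 6/2.51077 = 2.38971.
Mg per 6 O = 0.11264 × 2.38971 = 0.269.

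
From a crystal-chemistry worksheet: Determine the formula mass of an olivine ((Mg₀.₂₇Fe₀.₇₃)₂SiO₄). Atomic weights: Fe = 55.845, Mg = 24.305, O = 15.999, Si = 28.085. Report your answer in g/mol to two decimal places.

186.74 g/mol

M = 0.54*24.305 + 1.46*55.845 + 1*28.085 + 4*15.999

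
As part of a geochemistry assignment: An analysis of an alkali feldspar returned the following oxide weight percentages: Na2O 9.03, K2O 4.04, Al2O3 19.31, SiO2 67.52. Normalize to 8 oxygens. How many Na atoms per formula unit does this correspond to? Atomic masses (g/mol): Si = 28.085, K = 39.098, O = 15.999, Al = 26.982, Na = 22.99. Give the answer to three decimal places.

Na2O (M=61.979): mol = 0.14569; Na = 0.29138, O = 0.14569.
K2O (M=94.195): mol = 0.04289; K = 0.08578, O = 0.04289.
Al2O3 (M=101.961): mol = 0.18939; Al = 0.37878, O = 0.56817.
SiO2 (M=60.083): mol = 1.12378; Si = 1.12378, O = 2.24756.
ΣO = 3.00431; factor = 8/ΣO = 2.66284.
Na apfu = 0.29138 × 2.66284 = 0.776.

0.776 Na apfu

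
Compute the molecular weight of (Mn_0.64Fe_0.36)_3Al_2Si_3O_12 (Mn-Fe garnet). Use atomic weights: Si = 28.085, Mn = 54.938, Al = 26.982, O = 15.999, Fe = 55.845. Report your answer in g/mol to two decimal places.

496.00 g/mol

Mn: 1.92 × 54.938 = 105.4810
Fe: 1.08 × 55.845 = 60.3126
Al: 2 × 26.982 = 53.9640
Si: 3 × 28.085 = 84.2550
O: 12 × 15.999 = 191.9880
Summing the contributions gives the formula mass.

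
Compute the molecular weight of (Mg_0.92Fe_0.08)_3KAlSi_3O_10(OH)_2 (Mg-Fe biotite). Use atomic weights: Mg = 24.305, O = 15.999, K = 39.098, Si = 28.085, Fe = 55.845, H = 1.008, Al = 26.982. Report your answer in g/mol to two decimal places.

424.82 g/mol

Mg: 2.76 × 24.305 = 67.0818
Fe: 0.24 × 55.845 = 13.4028
K: 1 × 39.098 = 39.0980
Al: 1 × 26.982 = 26.9820
Si: 3 × 28.085 = 84.2550
O: 12 × 15.999 = 191.9880
H: 2 × 1.008 = 2.0160
Summing the contributions gives the formula mass.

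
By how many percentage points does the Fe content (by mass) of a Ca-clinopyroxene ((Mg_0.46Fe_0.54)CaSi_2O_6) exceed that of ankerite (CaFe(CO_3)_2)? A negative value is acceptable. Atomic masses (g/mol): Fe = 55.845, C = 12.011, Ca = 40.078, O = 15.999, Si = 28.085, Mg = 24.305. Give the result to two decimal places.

-12.95 percentage points

Fe in (Mg_0.46Fe_0.54)CaSi_2O_6: molar mass 233.579 g/mol; 0.54×55.845 = 30.156 g → 12.91 wt%.
Fe in CaFe(CO_3)_2: molar mass 215.939 g/mol; 1×55.845 = 55.845 g → 25.86 wt%.
Difference = 12.91 − 25.86 = -12.95 percentage points.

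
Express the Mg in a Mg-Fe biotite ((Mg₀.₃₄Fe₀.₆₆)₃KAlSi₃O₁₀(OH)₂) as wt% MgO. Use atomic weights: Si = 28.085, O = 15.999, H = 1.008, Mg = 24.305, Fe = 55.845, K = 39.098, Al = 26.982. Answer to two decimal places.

Molar mass of (Mg₀.₃₄Fe₀.₆₆)₃KAlSi₃O₁₀(OH)₂ = 1.02×24.305 + 1.98×55.845 + 1×39.098 + 1×26.982 + 3×28.085 + 12×15.999 + 2×1.008 = 479.703 g/mol.
Each formula unit contains 1.02 Mg, equivalent to 1.02/1 = 1.0200 mol MgO.
M(MgO) = 1×24.305 + 1×15.999 = 40.304 g/mol.
Mass of MgO per formula unit = 1.0200 × 40.304 = 41.110 g.
MgO wt% = 41.110 / 479.703 × 100 = 8.57%.

8.57 wt%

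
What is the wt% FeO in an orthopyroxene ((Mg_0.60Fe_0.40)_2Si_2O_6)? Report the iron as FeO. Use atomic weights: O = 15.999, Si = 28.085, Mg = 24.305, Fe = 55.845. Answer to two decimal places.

25.43 wt%

Formula mass = 226.006 g/mol.
0.80 Fe → 0.8000 mol FeO per formula unit; M(FeO) = 71.844, so FeO mass = 57.475 g.
57.475/226.006 × 100 = 25.43 wt%.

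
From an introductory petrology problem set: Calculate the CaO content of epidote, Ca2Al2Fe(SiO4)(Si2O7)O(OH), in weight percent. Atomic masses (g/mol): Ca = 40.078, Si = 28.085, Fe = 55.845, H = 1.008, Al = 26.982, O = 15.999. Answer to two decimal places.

23.21 wt%

Formula mass = 483.215 g/mol.
2 Ca → 2.0000 mol CaO per formula unit; M(CaO) = 56.077, so CaO mass = 112.154 g.
112.154/483.215 × 100 = 23.21 wt%.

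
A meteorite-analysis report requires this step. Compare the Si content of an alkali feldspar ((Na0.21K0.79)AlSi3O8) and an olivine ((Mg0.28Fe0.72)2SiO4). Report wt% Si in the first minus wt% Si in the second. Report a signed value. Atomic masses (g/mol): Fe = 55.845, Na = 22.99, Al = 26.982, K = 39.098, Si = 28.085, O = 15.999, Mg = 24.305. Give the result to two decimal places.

Si in (Na0.21K0.79)AlSi3O8: molar mass 274.944 g/mol; 3×28.085 = 84.255 g → 30.64 wt%.
Si in (Mg0.28Fe0.72)2SiO4: molar mass 186.109 g/mol; 1×28.085 = 28.085 g → 15.09 wt%.
Difference = 30.64 − 15.09 = 15.55 percentage points.

15.55 percentage points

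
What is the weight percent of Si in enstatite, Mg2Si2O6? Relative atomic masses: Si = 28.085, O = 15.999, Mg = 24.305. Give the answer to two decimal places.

27.98 wt%

Formula mass = 2×24.305 + 2×28.085 + 6×15.999 = 200.774 g/mol, of which 56.170 g is Si.
So Si makes up 56.170/200.774 = 0.2798 of the mass, i.e. 27.98%.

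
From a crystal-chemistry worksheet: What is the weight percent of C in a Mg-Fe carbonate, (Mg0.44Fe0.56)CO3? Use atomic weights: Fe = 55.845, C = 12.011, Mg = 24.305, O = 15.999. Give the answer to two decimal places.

Molar mass of (Mg0.44Fe0.56)CO3: 0.44×24.305 + 0.56×55.845 + 1×12.011 + 3×15.999 = 101.975 g/mol.
Mass of C per formula unit: 1 × 12.011 = 12.011 g.
Weight fraction C = 12.011 / 101.975 = 0.1178.

11.78 weight percent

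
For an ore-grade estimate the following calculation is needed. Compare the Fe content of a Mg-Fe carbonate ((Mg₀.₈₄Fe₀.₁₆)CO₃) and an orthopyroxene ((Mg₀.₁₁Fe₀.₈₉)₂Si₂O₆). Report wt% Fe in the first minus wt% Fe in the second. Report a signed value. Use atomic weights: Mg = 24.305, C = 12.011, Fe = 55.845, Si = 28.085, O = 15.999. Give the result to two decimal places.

-28.69 percentage points

Fe in (Mg₀.₈₄Fe₀.₁₆)CO₃: molar mass 89.359 g/mol; 0.16×55.845 = 8.935 g → 10.00 wt%.
Fe in (Mg₀.₁₁Fe₀.₈₉)₂Si₂O₆: molar mass 256.915 g/mol; 1.78×55.845 = 99.404 g → 38.69 wt%.
Difference = 10.00 − 38.69 = -28.69 percentage points.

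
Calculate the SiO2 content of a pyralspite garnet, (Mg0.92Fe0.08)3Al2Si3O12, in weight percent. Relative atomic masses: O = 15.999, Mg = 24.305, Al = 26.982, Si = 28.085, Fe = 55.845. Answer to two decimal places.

43.89 wt%

M((Mg0.92Fe0.08)3Al2Si3O12) = 410.692 g/mol; M(SiO2) = 60.083 g/mol.
Moles SiO2 per formula unit = 3 Si ÷ 1 = 3.0000.
SiO2 fraction = (3.0000 × 60.083) / 410.692 = 180.249/410.692 = 0.4389.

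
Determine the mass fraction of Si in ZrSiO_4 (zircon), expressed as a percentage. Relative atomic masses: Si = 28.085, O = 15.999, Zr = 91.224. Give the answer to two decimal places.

15.32 weight percent

M(ZrSiO_4) = 183.305 g/mol.
Si contributes 1 × 28.085 = 28.085 g per mole.
28.085/183.305 = 0.1532 → 15.32%.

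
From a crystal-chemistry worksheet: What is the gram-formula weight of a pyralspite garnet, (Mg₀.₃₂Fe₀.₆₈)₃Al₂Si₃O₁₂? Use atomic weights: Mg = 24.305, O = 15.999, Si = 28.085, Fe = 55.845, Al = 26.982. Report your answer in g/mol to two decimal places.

Mg: 0.96 × 24.305 = 23.3328
Fe: 2.04 × 55.845 = 113.9238
Al: 2 × 26.982 = 53.9640
Si: 3 × 28.085 = 84.2550
O: 12 × 15.999 = 191.9880
Summing the contributions gives the formula mass.

467.46 g/mol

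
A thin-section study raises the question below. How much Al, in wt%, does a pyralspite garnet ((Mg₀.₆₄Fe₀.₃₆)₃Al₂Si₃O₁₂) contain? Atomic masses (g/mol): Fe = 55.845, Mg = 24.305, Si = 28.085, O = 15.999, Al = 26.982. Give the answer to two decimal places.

12.34 wt%

M((Mg₀.₆₄Fe₀.₃₆)₃Al₂Si₃O₁₂) = 437.185 g/mol.
Al contributes 2 × 26.982 = 53.964 g per mole.
53.964/437.185 = 0.1234 → 12.34%.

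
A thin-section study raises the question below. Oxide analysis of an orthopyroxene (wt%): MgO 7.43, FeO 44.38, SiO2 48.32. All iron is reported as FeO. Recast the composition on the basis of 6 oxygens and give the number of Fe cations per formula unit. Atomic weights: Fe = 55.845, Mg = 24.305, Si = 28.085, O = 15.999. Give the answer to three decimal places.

1.538 Fe apfu

MgO: 7.43/40.304 = 0.18435 mol → 0.18435 mol Mg, 0.18435 mol O.
FeO: 44.38/71.844 = 0.61773 mol → 0.61773 mol Fe, 0.61773 mol O.
SiO2: 48.32/60.083 = 0.80422 mol → 0.80422 mol Si, 1.60844 mol O.
Total oxygen = 2.41052 mol. Normalization factor = 6/2.41052 = 2.48909.
Fe per 6 O = 0.61773 × 2.48909 = 1.538.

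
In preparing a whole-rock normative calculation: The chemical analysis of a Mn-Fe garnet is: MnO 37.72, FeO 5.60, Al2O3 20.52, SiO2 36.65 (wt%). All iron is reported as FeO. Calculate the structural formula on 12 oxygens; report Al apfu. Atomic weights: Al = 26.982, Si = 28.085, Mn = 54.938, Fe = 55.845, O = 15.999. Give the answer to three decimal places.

1.985 Al apfu

MnO: 37.72/70.937 = 0.53174 mol → 0.53174 mol Mn, 0.53174 mol O.
FeO: 5.60/71.844 = 0.07795 mol → 0.07795 mol Fe, 0.07795 mol O.
Al2O3: 20.52/101.961 = 0.20125 mol → 0.40250 mol Al, 0.60375 mol O.
SiO2: 36.65/60.083 = 0.60999 mol → 0.60999 mol Si, 1.21998 mol O.
Total oxygen = 2.43342 mol. Normalization factor = 12/2.43342 = 4.93133.
Al per 12 O = 0.40250 × 4.93133 = 1.985.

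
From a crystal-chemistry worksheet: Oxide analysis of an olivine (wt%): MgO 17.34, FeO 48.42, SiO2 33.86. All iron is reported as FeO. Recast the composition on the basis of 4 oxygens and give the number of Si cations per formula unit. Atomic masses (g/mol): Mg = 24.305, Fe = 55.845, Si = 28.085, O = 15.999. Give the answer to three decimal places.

17.34 wt% MgO ÷ 40.304 g/mol = 0.43023 mol, giving 0.43023 Mg and 0.43023 O.
48.42 wt% FeO ÷ 71.844 g/mol = 0.67396 mol, giving 0.67396 Fe and 0.67396 O.
33.86 wt% SiO2 ÷ 60.083 g/mol = 0.56355 mol, giving 0.56355 Si and 1.12710 O.
Oxygen sums to 2.23129; scaling by 4/2.23129 = 1.79268 puts the formula on 4 O.
Si: 0.56355 × 1.79268 = 1.010 atoms per formula unit.

1.010 Si apfu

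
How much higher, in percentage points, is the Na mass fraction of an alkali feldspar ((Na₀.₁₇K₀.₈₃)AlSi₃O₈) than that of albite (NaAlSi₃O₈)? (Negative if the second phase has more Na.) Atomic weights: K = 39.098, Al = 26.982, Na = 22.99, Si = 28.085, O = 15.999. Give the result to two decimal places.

-7.35 percentage points

Na in (Na₀.₁₇K₀.₈₃)AlSi₃O₈: molar mass 275.589 g/mol; 0.17×22.99 = 3.908 g → 1.42 wt%.
Na in NaAlSi₃O₈: molar mass 262.219 g/mol; 1×22.99 = 22.990 g → 8.77 wt%.
Difference = 1.42 − 8.77 = -7.35 percentage points.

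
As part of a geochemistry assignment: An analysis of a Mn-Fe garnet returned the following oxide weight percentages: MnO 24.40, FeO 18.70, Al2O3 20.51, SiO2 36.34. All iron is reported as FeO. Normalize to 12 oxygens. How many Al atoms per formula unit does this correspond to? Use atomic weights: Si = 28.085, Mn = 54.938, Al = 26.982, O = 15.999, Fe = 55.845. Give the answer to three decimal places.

MnO (M=70.937): mol = 0.34397; Mn = 0.34397, O = 0.34397.
FeO (M=71.844): mol = 0.26029; Fe = 0.26029, O = 0.26029.
Al2O3 (M=101.961): mol = 0.20116; Al = 0.40232, O = 0.60348.
SiO2 (M=60.083): mol = 0.60483; Si = 0.60483, O = 1.20966.
ΣO = 2.41740; factor = 12/ΣO = 4.96401.
Al apfu = 0.40232 × 4.96401 = 1.997.

1.997 Al apfu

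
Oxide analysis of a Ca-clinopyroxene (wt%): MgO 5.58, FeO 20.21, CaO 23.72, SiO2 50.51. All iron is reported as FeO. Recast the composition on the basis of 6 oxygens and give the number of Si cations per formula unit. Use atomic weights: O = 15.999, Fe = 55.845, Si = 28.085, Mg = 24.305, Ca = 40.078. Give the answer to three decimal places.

MgO: 5.58/40.304 = 0.13845 mol → 0.13845 mol Mg, 0.13845 mol O.
FeO: 20.21/71.844 = 0.28130 mol → 0.28130 mol Fe, 0.28130 mol O.
CaO: 23.72/56.077 = 0.42299 mol → 0.42299 mol Ca, 0.42299 mol O.
SiO2: 50.51/60.083 = 0.84067 mol → 0.84067 mol Si, 1.68134 mol O.
Total oxygen = 2.52408 mol. Normalization factor = 6/2.52408 = 2.37710.
Si per 6 O = 0.84067 × 2.37710 = 1.998.

1.998 Si apfu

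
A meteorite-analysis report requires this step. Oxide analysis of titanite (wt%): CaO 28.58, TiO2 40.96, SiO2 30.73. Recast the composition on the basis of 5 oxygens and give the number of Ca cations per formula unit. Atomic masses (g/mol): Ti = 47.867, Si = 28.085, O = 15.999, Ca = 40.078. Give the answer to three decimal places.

28.58 wt% CaO ÷ 56.077 g/mol = 0.50966 mol, giving 0.50966 Ca and 0.50966 O.
40.96 wt% TiO2 ÷ 79.865 g/mol = 0.51287 mol, giving 0.51287 Ti and 1.02574 O.
30.73 wt% SiO2 ÷ 60.083 g/mol = 0.51146 mol, giving 0.51146 Si and 1.02292 O.
Oxygen sums to 2.55832; scaling by 5/2.55832 = 1.95441 puts the formula on 5 O.
Ca: 0.50966 × 1.95441 = 0.996 atoms per formula unit.

0.996 Ca apfu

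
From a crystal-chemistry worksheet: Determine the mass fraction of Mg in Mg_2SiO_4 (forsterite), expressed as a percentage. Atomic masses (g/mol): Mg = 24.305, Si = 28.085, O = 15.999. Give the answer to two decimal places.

Molar mass of Mg_2SiO_4: 2*24.305 + 1*28.085 + 4*15.999 = 140.691 g/mol.
Mass of Mg per formula unit: 2 × 24.305 = 48.610 g.
Weight fraction Mg = 48.610 / 140.691 = 0.3455.

34.55 wt%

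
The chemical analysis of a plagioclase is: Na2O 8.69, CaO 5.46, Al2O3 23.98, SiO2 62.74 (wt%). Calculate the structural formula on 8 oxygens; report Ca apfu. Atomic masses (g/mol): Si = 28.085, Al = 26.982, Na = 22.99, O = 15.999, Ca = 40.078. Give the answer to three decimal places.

0.257 Ca apfu

Na2O: 8.69/61.979 = 0.14021 mol → 0.28042 mol Na, 0.14021 mol O.
CaO: 5.46/56.077 = 0.09737 mol → 0.09737 mol Ca, 0.09737 mol O.
Al2O3: 23.98/101.961 = 0.23519 mol → 0.47038 mol Al, 0.70557 mol O.
SiO2: 62.74/60.083 = 1.04422 mol → 1.04422 mol Si, 2.08844 mol O.
Total oxygen = 3.03159 mol. Normalization factor = 8/3.03159 = 2.63888.
Ca per 8 O = 0.09737 × 2.63888 = 0.257.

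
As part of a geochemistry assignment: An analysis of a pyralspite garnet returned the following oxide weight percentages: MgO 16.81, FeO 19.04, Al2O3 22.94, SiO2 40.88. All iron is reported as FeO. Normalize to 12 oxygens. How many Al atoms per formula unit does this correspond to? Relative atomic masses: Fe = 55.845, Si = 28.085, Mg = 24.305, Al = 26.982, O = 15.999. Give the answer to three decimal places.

MgO (M=40.304): mol = 0.41708; Mg = 0.41708, O = 0.41708.
FeO (M=71.844): mol = 0.26502; Fe = 0.26502, O = 0.26502.
Al2O3 (M=101.961): mol = 0.22499; Al = 0.44998, O = 0.67497.
SiO2 (M=60.083): mol = 0.68039; Si = 0.68039, O = 1.36078.
ΣO = 2.71785; factor = 12/ΣO = 4.41525.
Al apfu = 0.44998 × 4.41525 = 1.987.

1.987 Al apfu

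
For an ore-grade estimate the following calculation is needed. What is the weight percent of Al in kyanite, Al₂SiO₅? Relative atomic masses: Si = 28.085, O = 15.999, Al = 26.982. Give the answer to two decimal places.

33.30 mass %

Formula mass = 2×26.982 + 1×28.085 + 5×15.999 = 162.044 g/mol, of which 53.964 g is Al.
So Al makes up 53.964/162.044 = 0.3330 of the mass, i.e. 33.30%.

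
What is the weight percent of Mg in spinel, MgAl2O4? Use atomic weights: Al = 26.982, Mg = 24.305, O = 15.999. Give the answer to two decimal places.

M(MgAl2O4) = 142.265 g/mol.
Mg contributes 1 × 24.305 = 24.305 g per mole.
24.305/142.265 = 0.1708 → 17.08%.

17.08 mass %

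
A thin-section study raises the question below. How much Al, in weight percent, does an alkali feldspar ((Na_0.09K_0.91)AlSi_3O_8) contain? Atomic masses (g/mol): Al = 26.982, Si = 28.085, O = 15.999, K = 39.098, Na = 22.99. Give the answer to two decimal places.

M((Na_0.09K_0.91)AlSi_3O_8) = 276.877 g/mol.
Al contributes 1 × 26.982 = 26.982 g per mole.
26.982/276.877 = 0.0975 → 9.75%.

9.75 weight percent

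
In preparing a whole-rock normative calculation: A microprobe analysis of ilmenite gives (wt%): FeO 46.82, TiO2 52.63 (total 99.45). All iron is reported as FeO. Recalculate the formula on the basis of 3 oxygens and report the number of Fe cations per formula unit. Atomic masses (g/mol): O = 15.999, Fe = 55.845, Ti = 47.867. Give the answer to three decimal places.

46.82 wt% FeO ÷ 71.844 g/mol = 0.65169 mol, giving 0.65169 Fe and 0.65169 O.
52.63 wt% TiO2 ÷ 79.865 g/mol = 0.65899 mol, giving 0.65899 Ti and 1.31798 O.
Oxygen sums to 1.96967; scaling by 3/1.96967 = 1.52310 puts the formula on 3 O.
Fe: 0.65169 × 1.52310 = 0.993 atoms per formula unit.

0.993 Fe apfu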